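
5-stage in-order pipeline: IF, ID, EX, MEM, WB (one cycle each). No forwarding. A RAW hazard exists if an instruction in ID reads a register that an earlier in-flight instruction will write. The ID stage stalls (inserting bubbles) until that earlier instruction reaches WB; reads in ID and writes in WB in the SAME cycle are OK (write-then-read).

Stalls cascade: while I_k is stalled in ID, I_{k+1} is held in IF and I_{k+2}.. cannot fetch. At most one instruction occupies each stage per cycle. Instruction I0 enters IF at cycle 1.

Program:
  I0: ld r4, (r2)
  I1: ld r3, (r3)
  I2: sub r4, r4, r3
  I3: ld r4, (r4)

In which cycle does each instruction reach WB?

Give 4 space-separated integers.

Answer: 5 6 9 12

Derivation:
I0 ld r4 <- r2: IF@1 ID@2 stall=0 (-) EX@3 MEM@4 WB@5
I1 ld r3 <- r3: IF@2 ID@3 stall=0 (-) EX@4 MEM@5 WB@6
I2 sub r4 <- r4,r3: IF@3 ID@4 stall=2 (RAW on I1.r3 (WB@6)) EX@7 MEM@8 WB@9
I3 ld r4 <- r4: IF@4 ID@7 stall=2 (RAW on I2.r4 (WB@9)) EX@10 MEM@11 WB@12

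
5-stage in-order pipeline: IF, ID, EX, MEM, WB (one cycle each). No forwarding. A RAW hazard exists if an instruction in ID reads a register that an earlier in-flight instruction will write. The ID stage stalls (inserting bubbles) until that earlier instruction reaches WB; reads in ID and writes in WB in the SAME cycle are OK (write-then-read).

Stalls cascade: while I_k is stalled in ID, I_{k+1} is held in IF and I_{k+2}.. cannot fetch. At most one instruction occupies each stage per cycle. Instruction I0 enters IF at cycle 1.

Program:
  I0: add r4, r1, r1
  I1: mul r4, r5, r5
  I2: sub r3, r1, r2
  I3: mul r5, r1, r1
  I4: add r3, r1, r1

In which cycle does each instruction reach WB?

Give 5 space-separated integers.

I0 add r4 <- r1,r1: IF@1 ID@2 stall=0 (-) EX@3 MEM@4 WB@5
I1 mul r4 <- r5,r5: IF@2 ID@3 stall=0 (-) EX@4 MEM@5 WB@6
I2 sub r3 <- r1,r2: IF@3 ID@4 stall=0 (-) EX@5 MEM@6 WB@7
I3 mul r5 <- r1,r1: IF@4 ID@5 stall=0 (-) EX@6 MEM@7 WB@8
I4 add r3 <- r1,r1: IF@5 ID@6 stall=0 (-) EX@7 MEM@8 WB@9

Answer: 5 6 7 8 9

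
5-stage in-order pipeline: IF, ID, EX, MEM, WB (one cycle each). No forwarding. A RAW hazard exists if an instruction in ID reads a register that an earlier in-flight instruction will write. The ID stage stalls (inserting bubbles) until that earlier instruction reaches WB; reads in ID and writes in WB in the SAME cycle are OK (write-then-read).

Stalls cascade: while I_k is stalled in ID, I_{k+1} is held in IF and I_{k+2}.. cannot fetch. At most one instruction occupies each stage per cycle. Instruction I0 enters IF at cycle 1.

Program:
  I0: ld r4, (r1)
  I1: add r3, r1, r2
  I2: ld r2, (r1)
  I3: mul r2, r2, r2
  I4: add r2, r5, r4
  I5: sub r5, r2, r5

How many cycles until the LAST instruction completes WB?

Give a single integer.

Answer: 14

Derivation:
I0 ld r4 <- r1: IF@1 ID@2 stall=0 (-) EX@3 MEM@4 WB@5
I1 add r3 <- r1,r2: IF@2 ID@3 stall=0 (-) EX@4 MEM@5 WB@6
I2 ld r2 <- r1: IF@3 ID@4 stall=0 (-) EX@5 MEM@6 WB@7
I3 mul r2 <- r2,r2: IF@4 ID@5 stall=2 (RAW on I2.r2 (WB@7)) EX@8 MEM@9 WB@10
I4 add r2 <- r5,r4: IF@5 ID@8 stall=0 (-) EX@9 MEM@10 WB@11
I5 sub r5 <- r2,r5: IF@8 ID@9 stall=2 (RAW on I4.r2 (WB@11)) EX@12 MEM@13 WB@14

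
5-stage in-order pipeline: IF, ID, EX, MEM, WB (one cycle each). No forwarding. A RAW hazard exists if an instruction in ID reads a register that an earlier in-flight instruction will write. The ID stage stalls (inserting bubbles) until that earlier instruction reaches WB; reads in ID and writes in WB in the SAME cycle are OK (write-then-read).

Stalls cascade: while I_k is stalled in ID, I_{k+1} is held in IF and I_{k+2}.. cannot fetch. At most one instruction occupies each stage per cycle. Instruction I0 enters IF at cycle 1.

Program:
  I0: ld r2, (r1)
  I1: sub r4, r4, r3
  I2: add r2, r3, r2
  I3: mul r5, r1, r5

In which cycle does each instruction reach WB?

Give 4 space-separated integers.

Answer: 5 6 8 9

Derivation:
I0 ld r2 <- r1: IF@1 ID@2 stall=0 (-) EX@3 MEM@4 WB@5
I1 sub r4 <- r4,r3: IF@2 ID@3 stall=0 (-) EX@4 MEM@5 WB@6
I2 add r2 <- r3,r2: IF@3 ID@4 stall=1 (RAW on I0.r2 (WB@5)) EX@6 MEM@7 WB@8
I3 mul r5 <- r1,r5: IF@4 ID@6 stall=0 (-) EX@7 MEM@8 WB@9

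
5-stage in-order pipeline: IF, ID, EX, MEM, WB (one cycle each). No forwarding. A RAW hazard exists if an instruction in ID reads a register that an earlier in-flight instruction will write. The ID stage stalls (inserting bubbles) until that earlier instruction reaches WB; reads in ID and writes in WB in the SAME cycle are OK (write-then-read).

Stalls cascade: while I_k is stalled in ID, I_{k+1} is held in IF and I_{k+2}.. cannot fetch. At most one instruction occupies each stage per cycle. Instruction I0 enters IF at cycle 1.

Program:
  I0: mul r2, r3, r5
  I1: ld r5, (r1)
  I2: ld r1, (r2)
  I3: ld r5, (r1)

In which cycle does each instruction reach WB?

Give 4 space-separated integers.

I0 mul r2 <- r3,r5: IF@1 ID@2 stall=0 (-) EX@3 MEM@4 WB@5
I1 ld r5 <- r1: IF@2 ID@3 stall=0 (-) EX@4 MEM@5 WB@6
I2 ld r1 <- r2: IF@3 ID@4 stall=1 (RAW on I0.r2 (WB@5)) EX@6 MEM@7 WB@8
I3 ld r5 <- r1: IF@4 ID@6 stall=2 (RAW on I2.r1 (WB@8)) EX@9 MEM@10 WB@11

Answer: 5 6 8 11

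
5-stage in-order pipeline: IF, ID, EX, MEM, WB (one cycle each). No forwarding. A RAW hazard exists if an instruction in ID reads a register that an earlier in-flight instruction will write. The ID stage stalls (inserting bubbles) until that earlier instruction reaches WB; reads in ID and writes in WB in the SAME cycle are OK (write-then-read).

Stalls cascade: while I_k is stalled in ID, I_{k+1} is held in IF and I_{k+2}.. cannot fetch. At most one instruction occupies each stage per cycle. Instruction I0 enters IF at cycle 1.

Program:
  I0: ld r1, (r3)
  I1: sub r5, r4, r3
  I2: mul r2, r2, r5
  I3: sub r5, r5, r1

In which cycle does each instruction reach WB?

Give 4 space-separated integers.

I0 ld r1 <- r3: IF@1 ID@2 stall=0 (-) EX@3 MEM@4 WB@5
I1 sub r5 <- r4,r3: IF@2 ID@3 stall=0 (-) EX@4 MEM@5 WB@6
I2 mul r2 <- r2,r5: IF@3 ID@4 stall=2 (RAW on I1.r5 (WB@6)) EX@7 MEM@8 WB@9
I3 sub r5 <- r5,r1: IF@4 ID@7 stall=0 (-) EX@8 MEM@9 WB@10

Answer: 5 6 9 10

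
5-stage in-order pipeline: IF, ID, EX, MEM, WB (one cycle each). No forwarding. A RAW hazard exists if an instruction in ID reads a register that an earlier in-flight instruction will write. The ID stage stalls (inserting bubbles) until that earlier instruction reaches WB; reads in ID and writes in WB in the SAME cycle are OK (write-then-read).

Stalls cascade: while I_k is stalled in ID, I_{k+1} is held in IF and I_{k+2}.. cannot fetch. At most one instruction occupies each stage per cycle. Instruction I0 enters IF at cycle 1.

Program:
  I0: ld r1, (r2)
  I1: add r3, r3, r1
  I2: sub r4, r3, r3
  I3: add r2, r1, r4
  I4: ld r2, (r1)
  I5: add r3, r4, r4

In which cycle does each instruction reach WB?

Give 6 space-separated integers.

Answer: 5 8 11 14 15 16

Derivation:
I0 ld r1 <- r2: IF@1 ID@2 stall=0 (-) EX@3 MEM@4 WB@5
I1 add r3 <- r3,r1: IF@2 ID@3 stall=2 (RAW on I0.r1 (WB@5)) EX@6 MEM@7 WB@8
I2 sub r4 <- r3,r3: IF@3 ID@6 stall=2 (RAW on I1.r3 (WB@8)) EX@9 MEM@10 WB@11
I3 add r2 <- r1,r4: IF@6 ID@9 stall=2 (RAW on I2.r4 (WB@11)) EX@12 MEM@13 WB@14
I4 ld r2 <- r1: IF@9 ID@12 stall=0 (-) EX@13 MEM@14 WB@15
I5 add r3 <- r4,r4: IF@12 ID@13 stall=0 (-) EX@14 MEM@15 WB@16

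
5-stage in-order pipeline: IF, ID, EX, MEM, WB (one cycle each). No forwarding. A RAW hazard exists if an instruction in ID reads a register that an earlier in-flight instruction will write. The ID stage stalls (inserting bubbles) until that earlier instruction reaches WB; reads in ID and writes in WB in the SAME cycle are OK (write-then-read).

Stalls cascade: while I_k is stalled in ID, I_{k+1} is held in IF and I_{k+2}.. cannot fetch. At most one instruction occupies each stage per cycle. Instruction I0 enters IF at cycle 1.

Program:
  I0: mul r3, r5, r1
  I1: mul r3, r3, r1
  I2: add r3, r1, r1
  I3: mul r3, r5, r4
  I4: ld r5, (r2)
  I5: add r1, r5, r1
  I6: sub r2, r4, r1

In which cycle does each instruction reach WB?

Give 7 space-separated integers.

Answer: 5 8 9 10 11 14 17

Derivation:
I0 mul r3 <- r5,r1: IF@1 ID@2 stall=0 (-) EX@3 MEM@4 WB@5
I1 mul r3 <- r3,r1: IF@2 ID@3 stall=2 (RAW on I0.r3 (WB@5)) EX@6 MEM@7 WB@8
I2 add r3 <- r1,r1: IF@3 ID@6 stall=0 (-) EX@7 MEM@8 WB@9
I3 mul r3 <- r5,r4: IF@6 ID@7 stall=0 (-) EX@8 MEM@9 WB@10
I4 ld r5 <- r2: IF@7 ID@8 stall=0 (-) EX@9 MEM@10 WB@11
I5 add r1 <- r5,r1: IF@8 ID@9 stall=2 (RAW on I4.r5 (WB@11)) EX@12 MEM@13 WB@14
I6 sub r2 <- r4,r1: IF@9 ID@12 stall=2 (RAW on I5.r1 (WB@14)) EX@15 MEM@16 WB@17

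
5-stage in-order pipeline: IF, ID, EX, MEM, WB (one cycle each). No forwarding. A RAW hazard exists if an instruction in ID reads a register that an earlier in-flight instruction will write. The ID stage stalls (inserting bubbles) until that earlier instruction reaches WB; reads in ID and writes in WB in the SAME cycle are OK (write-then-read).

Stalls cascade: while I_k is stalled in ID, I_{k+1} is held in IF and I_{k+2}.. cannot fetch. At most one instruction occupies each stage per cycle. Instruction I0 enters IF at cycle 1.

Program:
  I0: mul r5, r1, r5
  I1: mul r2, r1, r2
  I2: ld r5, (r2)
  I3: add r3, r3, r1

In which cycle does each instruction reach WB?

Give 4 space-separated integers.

I0 mul r5 <- r1,r5: IF@1 ID@2 stall=0 (-) EX@3 MEM@4 WB@5
I1 mul r2 <- r1,r2: IF@2 ID@3 stall=0 (-) EX@4 MEM@5 WB@6
I2 ld r5 <- r2: IF@3 ID@4 stall=2 (RAW on I1.r2 (WB@6)) EX@7 MEM@8 WB@9
I3 add r3 <- r3,r1: IF@4 ID@7 stall=0 (-) EX@8 MEM@9 WB@10

Answer: 5 6 9 10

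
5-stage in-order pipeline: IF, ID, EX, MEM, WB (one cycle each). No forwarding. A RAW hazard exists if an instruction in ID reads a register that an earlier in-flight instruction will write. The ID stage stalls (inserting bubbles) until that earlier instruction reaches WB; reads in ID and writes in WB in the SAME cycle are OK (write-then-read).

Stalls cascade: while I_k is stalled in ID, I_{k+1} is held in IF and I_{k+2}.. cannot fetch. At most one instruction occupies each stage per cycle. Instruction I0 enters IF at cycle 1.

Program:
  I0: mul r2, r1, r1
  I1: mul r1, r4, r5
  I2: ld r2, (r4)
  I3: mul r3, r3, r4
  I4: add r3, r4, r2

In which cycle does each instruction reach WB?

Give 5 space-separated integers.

I0 mul r2 <- r1,r1: IF@1 ID@2 stall=0 (-) EX@3 MEM@4 WB@5
I1 mul r1 <- r4,r5: IF@2 ID@3 stall=0 (-) EX@4 MEM@5 WB@6
I2 ld r2 <- r4: IF@3 ID@4 stall=0 (-) EX@5 MEM@6 WB@7
I3 mul r3 <- r3,r4: IF@4 ID@5 stall=0 (-) EX@6 MEM@7 WB@8
I4 add r3 <- r4,r2: IF@5 ID@6 stall=1 (RAW on I2.r2 (WB@7)) EX@8 MEM@9 WB@10

Answer: 5 6 7 8 10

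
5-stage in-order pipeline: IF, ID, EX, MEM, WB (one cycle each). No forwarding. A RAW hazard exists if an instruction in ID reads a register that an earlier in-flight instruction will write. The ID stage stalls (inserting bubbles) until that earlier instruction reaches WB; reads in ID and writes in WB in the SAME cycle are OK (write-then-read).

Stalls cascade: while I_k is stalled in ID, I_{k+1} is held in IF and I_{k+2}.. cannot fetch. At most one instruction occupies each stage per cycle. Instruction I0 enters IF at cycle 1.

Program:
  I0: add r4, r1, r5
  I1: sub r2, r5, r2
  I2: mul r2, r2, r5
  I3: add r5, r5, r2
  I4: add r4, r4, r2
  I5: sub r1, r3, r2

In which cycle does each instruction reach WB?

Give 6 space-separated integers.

Answer: 5 6 9 12 13 14

Derivation:
I0 add r4 <- r1,r5: IF@1 ID@2 stall=0 (-) EX@3 MEM@4 WB@5
I1 sub r2 <- r5,r2: IF@2 ID@3 stall=0 (-) EX@4 MEM@5 WB@6
I2 mul r2 <- r2,r5: IF@3 ID@4 stall=2 (RAW on I1.r2 (WB@6)) EX@7 MEM@8 WB@9
I3 add r5 <- r5,r2: IF@4 ID@7 stall=2 (RAW on I2.r2 (WB@9)) EX@10 MEM@11 WB@12
I4 add r4 <- r4,r2: IF@7 ID@10 stall=0 (-) EX@11 MEM@12 WB@13
I5 sub r1 <- r3,r2: IF@10 ID@11 stall=0 (-) EX@12 MEM@13 WB@14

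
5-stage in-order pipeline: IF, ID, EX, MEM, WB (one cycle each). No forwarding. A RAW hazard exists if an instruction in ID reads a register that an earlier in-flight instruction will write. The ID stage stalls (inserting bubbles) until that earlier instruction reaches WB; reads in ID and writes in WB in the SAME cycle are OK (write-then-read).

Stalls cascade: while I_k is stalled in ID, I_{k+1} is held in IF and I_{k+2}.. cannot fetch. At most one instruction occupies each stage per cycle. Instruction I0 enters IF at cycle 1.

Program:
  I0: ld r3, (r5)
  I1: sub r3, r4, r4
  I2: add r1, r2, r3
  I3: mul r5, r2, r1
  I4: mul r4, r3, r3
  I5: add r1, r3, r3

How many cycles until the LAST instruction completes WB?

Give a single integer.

Answer: 14

Derivation:
I0 ld r3 <- r5: IF@1 ID@2 stall=0 (-) EX@3 MEM@4 WB@5
I1 sub r3 <- r4,r4: IF@2 ID@3 stall=0 (-) EX@4 MEM@5 WB@6
I2 add r1 <- r2,r3: IF@3 ID@4 stall=2 (RAW on I1.r3 (WB@6)) EX@7 MEM@8 WB@9
I3 mul r5 <- r2,r1: IF@4 ID@7 stall=2 (RAW on I2.r1 (WB@9)) EX@10 MEM@11 WB@12
I4 mul r4 <- r3,r3: IF@7 ID@10 stall=0 (-) EX@11 MEM@12 WB@13
I5 add r1 <- r3,r3: IF@10 ID@11 stall=0 (-) EX@12 MEM@13 WB@14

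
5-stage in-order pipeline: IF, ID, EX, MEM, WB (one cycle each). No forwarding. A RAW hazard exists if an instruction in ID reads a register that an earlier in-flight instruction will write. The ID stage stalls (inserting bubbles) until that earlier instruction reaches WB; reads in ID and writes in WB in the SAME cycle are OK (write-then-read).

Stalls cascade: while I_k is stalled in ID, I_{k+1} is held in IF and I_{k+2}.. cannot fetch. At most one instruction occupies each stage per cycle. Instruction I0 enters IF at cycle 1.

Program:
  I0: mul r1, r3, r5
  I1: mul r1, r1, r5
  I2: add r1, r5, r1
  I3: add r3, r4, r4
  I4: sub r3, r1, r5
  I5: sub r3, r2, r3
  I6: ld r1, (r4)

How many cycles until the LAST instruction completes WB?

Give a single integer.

I0 mul r1 <- r3,r5: IF@1 ID@2 stall=0 (-) EX@3 MEM@4 WB@5
I1 mul r1 <- r1,r5: IF@2 ID@3 stall=2 (RAW on I0.r1 (WB@5)) EX@6 MEM@7 WB@8
I2 add r1 <- r5,r1: IF@3 ID@6 stall=2 (RAW on I1.r1 (WB@8)) EX@9 MEM@10 WB@11
I3 add r3 <- r4,r4: IF@6 ID@9 stall=0 (-) EX@10 MEM@11 WB@12
I4 sub r3 <- r1,r5: IF@9 ID@10 stall=1 (RAW on I2.r1 (WB@11)) EX@12 MEM@13 WB@14
I5 sub r3 <- r2,r3: IF@10 ID@12 stall=2 (RAW on I4.r3 (WB@14)) EX@15 MEM@16 WB@17
I6 ld r1 <- r4: IF@12 ID@15 stall=0 (-) EX@16 MEM@17 WB@18

Answer: 18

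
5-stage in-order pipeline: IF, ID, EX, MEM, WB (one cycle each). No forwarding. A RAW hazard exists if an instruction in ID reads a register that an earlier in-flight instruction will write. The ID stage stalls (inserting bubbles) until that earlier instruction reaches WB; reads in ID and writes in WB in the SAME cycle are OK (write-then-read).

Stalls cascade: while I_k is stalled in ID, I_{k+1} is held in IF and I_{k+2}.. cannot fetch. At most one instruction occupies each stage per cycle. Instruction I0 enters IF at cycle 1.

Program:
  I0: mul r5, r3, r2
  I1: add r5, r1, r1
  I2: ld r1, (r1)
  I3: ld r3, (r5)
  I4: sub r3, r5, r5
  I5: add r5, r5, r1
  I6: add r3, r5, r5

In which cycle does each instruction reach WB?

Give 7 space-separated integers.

I0 mul r5 <- r3,r2: IF@1 ID@2 stall=0 (-) EX@3 MEM@4 WB@5
I1 add r5 <- r1,r1: IF@2 ID@3 stall=0 (-) EX@4 MEM@5 WB@6
I2 ld r1 <- r1: IF@3 ID@4 stall=0 (-) EX@5 MEM@6 WB@7
I3 ld r3 <- r5: IF@4 ID@5 stall=1 (RAW on I1.r5 (WB@6)) EX@7 MEM@8 WB@9
I4 sub r3 <- r5,r5: IF@5 ID@7 stall=0 (-) EX@8 MEM@9 WB@10
I5 add r5 <- r5,r1: IF@7 ID@8 stall=0 (-) EX@9 MEM@10 WB@11
I6 add r3 <- r5,r5: IF@8 ID@9 stall=2 (RAW on I5.r5 (WB@11)) EX@12 MEM@13 WB@14

Answer: 5 6 7 9 10 11 14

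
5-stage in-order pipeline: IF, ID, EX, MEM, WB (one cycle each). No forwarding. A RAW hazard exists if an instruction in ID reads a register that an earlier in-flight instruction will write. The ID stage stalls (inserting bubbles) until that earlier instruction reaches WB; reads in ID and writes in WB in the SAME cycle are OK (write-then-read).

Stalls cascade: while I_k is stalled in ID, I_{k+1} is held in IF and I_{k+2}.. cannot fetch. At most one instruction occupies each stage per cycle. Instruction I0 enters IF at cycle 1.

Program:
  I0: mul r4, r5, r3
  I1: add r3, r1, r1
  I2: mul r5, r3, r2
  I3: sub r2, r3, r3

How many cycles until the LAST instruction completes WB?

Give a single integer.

Answer: 10

Derivation:
I0 mul r4 <- r5,r3: IF@1 ID@2 stall=0 (-) EX@3 MEM@4 WB@5
I1 add r3 <- r1,r1: IF@2 ID@3 stall=0 (-) EX@4 MEM@5 WB@6
I2 mul r5 <- r3,r2: IF@3 ID@4 stall=2 (RAW on I1.r3 (WB@6)) EX@7 MEM@8 WB@9
I3 sub r2 <- r3,r3: IF@4 ID@7 stall=0 (-) EX@8 MEM@9 WB@10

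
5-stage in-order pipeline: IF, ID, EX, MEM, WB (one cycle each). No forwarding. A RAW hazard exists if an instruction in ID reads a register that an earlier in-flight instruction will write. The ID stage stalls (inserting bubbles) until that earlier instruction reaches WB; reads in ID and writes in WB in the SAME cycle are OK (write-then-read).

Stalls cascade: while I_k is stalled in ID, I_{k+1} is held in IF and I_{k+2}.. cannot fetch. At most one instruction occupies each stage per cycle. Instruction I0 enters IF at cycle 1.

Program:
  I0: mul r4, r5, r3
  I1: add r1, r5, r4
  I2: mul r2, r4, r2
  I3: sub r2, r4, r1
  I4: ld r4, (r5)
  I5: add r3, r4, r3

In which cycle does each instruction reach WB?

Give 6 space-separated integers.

Answer: 5 8 9 11 12 15

Derivation:
I0 mul r4 <- r5,r3: IF@1 ID@2 stall=0 (-) EX@3 MEM@4 WB@5
I1 add r1 <- r5,r4: IF@2 ID@3 stall=2 (RAW on I0.r4 (WB@5)) EX@6 MEM@7 WB@8
I2 mul r2 <- r4,r2: IF@3 ID@6 stall=0 (-) EX@7 MEM@8 WB@9
I3 sub r2 <- r4,r1: IF@6 ID@7 stall=1 (RAW on I1.r1 (WB@8)) EX@9 MEM@10 WB@11
I4 ld r4 <- r5: IF@7 ID@9 stall=0 (-) EX@10 MEM@11 WB@12
I5 add r3 <- r4,r3: IF@9 ID@10 stall=2 (RAW on I4.r4 (WB@12)) EX@13 MEM@14 WB@15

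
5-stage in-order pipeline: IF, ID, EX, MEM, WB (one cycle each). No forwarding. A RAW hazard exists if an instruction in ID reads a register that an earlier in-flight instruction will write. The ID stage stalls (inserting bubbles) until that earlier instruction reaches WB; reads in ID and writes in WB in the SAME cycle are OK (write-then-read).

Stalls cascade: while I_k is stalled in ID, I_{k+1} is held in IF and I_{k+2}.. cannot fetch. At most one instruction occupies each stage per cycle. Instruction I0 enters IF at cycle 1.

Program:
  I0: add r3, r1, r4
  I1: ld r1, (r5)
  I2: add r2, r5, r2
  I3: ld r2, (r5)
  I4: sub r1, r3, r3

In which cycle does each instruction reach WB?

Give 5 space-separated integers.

I0 add r3 <- r1,r4: IF@1 ID@2 stall=0 (-) EX@3 MEM@4 WB@5
I1 ld r1 <- r5: IF@2 ID@3 stall=0 (-) EX@4 MEM@5 WB@6
I2 add r2 <- r5,r2: IF@3 ID@4 stall=0 (-) EX@5 MEM@6 WB@7
I3 ld r2 <- r5: IF@4 ID@5 stall=0 (-) EX@6 MEM@7 WB@8
I4 sub r1 <- r3,r3: IF@5 ID@6 stall=0 (-) EX@7 MEM@8 WB@9

Answer: 5 6 7 8 9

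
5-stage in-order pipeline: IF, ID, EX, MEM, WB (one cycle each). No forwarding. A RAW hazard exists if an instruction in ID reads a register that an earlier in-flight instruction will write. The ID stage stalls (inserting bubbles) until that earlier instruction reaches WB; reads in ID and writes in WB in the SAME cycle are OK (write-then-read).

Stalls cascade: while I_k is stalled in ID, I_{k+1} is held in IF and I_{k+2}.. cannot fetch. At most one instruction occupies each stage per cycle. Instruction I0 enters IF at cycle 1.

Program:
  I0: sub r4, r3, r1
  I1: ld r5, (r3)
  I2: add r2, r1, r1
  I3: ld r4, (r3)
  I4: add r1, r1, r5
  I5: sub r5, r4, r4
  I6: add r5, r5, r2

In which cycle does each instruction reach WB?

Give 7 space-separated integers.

Answer: 5 6 7 8 9 11 14

Derivation:
I0 sub r4 <- r3,r1: IF@1 ID@2 stall=0 (-) EX@3 MEM@4 WB@5
I1 ld r5 <- r3: IF@2 ID@3 stall=0 (-) EX@4 MEM@5 WB@6
I2 add r2 <- r1,r1: IF@3 ID@4 stall=0 (-) EX@5 MEM@6 WB@7
I3 ld r4 <- r3: IF@4 ID@5 stall=0 (-) EX@6 MEM@7 WB@8
I4 add r1 <- r1,r5: IF@5 ID@6 stall=0 (-) EX@7 MEM@8 WB@9
I5 sub r5 <- r4,r4: IF@6 ID@7 stall=1 (RAW on I3.r4 (WB@8)) EX@9 MEM@10 WB@11
I6 add r5 <- r5,r2: IF@7 ID@9 stall=2 (RAW on I5.r5 (WB@11)) EX@12 MEM@13 WB@14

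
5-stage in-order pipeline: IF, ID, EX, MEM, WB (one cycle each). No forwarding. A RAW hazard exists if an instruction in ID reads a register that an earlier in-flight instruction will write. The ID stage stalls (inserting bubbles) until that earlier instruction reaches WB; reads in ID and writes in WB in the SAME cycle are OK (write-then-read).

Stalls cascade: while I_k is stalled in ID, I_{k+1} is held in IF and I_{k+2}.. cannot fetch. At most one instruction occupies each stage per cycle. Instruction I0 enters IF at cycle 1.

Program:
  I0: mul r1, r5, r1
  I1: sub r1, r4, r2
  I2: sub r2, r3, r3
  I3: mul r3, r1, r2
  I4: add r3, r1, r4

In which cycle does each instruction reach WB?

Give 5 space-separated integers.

I0 mul r1 <- r5,r1: IF@1 ID@2 stall=0 (-) EX@3 MEM@4 WB@5
I1 sub r1 <- r4,r2: IF@2 ID@3 stall=0 (-) EX@4 MEM@5 WB@6
I2 sub r2 <- r3,r3: IF@3 ID@4 stall=0 (-) EX@5 MEM@6 WB@7
I3 mul r3 <- r1,r2: IF@4 ID@5 stall=2 (RAW on I2.r2 (WB@7)) EX@8 MEM@9 WB@10
I4 add r3 <- r1,r4: IF@5 ID@8 stall=0 (-) EX@9 MEM@10 WB@11

Answer: 5 6 7 10 11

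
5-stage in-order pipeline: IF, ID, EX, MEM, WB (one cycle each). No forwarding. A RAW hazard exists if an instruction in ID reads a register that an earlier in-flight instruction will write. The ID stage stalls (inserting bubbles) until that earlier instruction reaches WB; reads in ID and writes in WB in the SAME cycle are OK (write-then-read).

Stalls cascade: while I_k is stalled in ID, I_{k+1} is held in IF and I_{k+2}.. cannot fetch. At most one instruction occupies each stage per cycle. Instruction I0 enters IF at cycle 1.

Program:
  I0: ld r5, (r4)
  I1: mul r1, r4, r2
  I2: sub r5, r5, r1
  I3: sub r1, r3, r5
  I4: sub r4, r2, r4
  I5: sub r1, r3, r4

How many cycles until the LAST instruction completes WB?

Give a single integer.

I0 ld r5 <- r4: IF@1 ID@2 stall=0 (-) EX@3 MEM@4 WB@5
I1 mul r1 <- r4,r2: IF@2 ID@3 stall=0 (-) EX@4 MEM@5 WB@6
I2 sub r5 <- r5,r1: IF@3 ID@4 stall=2 (RAW on I1.r1 (WB@6)) EX@7 MEM@8 WB@9
I3 sub r1 <- r3,r5: IF@4 ID@7 stall=2 (RAW on I2.r5 (WB@9)) EX@10 MEM@11 WB@12
I4 sub r4 <- r2,r4: IF@7 ID@10 stall=0 (-) EX@11 MEM@12 WB@13
I5 sub r1 <- r3,r4: IF@10 ID@11 stall=2 (RAW on I4.r4 (WB@13)) EX@14 MEM@15 WB@16

Answer: 16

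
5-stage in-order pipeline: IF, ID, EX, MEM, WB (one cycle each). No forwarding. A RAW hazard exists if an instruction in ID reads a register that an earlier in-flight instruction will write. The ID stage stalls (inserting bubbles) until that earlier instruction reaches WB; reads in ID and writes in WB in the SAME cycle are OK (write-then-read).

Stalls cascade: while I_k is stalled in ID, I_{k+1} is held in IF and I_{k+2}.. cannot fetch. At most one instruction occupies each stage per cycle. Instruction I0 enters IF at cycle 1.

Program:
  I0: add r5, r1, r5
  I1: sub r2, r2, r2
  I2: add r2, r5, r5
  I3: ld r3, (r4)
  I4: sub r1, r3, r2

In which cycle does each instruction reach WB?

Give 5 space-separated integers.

Answer: 5 6 8 9 12

Derivation:
I0 add r5 <- r1,r5: IF@1 ID@2 stall=0 (-) EX@3 MEM@4 WB@5
I1 sub r2 <- r2,r2: IF@2 ID@3 stall=0 (-) EX@4 MEM@5 WB@6
I2 add r2 <- r5,r5: IF@3 ID@4 stall=1 (RAW on I0.r5 (WB@5)) EX@6 MEM@7 WB@8
I3 ld r3 <- r4: IF@4 ID@6 stall=0 (-) EX@7 MEM@8 WB@9
I4 sub r1 <- r3,r2: IF@6 ID@7 stall=2 (RAW on I3.r3 (WB@9)) EX@10 MEM@11 WB@12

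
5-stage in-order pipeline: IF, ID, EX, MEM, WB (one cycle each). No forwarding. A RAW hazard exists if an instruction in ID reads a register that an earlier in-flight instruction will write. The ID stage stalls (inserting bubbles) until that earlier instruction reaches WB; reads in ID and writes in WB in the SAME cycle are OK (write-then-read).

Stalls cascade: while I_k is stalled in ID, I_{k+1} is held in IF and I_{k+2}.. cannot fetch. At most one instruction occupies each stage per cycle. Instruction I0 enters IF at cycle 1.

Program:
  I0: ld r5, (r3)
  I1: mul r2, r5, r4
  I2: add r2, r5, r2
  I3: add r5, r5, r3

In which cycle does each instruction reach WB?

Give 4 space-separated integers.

I0 ld r5 <- r3: IF@1 ID@2 stall=0 (-) EX@3 MEM@4 WB@5
I1 mul r2 <- r5,r4: IF@2 ID@3 stall=2 (RAW on I0.r5 (WB@5)) EX@6 MEM@7 WB@8
I2 add r2 <- r5,r2: IF@3 ID@6 stall=2 (RAW on I1.r2 (WB@8)) EX@9 MEM@10 WB@11
I3 add r5 <- r5,r3: IF@6 ID@9 stall=0 (-) EX@10 MEM@11 WB@12

Answer: 5 8 11 12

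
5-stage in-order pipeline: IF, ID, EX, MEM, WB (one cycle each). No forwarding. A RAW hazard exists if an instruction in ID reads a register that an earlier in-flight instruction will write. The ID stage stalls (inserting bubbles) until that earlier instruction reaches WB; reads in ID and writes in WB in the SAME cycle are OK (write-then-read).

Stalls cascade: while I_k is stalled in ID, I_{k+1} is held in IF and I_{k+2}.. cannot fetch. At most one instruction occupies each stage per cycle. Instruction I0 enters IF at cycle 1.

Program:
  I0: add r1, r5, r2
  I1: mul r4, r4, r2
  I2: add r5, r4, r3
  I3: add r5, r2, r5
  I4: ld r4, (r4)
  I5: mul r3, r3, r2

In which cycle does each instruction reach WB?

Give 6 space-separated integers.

Answer: 5 6 9 12 13 14

Derivation:
I0 add r1 <- r5,r2: IF@1 ID@2 stall=0 (-) EX@3 MEM@4 WB@5
I1 mul r4 <- r4,r2: IF@2 ID@3 stall=0 (-) EX@4 MEM@5 WB@6
I2 add r5 <- r4,r3: IF@3 ID@4 stall=2 (RAW on I1.r4 (WB@6)) EX@7 MEM@8 WB@9
I3 add r5 <- r2,r5: IF@4 ID@7 stall=2 (RAW on I2.r5 (WB@9)) EX@10 MEM@11 WB@12
I4 ld r4 <- r4: IF@7 ID@10 stall=0 (-) EX@11 MEM@12 WB@13
I5 mul r3 <- r3,r2: IF@10 ID@11 stall=0 (-) EX@12 MEM@13 WB@14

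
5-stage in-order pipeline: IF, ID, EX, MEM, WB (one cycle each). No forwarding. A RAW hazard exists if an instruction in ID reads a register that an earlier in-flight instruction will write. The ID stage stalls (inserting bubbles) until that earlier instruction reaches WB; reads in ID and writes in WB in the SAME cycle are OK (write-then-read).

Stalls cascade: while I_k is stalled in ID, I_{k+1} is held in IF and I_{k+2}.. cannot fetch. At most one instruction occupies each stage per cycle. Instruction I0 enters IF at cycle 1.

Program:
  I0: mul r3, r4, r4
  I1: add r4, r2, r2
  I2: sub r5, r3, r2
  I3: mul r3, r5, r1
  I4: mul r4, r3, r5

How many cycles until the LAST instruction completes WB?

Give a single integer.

Answer: 14

Derivation:
I0 mul r3 <- r4,r4: IF@1 ID@2 stall=0 (-) EX@3 MEM@4 WB@5
I1 add r4 <- r2,r2: IF@2 ID@3 stall=0 (-) EX@4 MEM@5 WB@6
I2 sub r5 <- r3,r2: IF@3 ID@4 stall=1 (RAW on I0.r3 (WB@5)) EX@6 MEM@7 WB@8
I3 mul r3 <- r5,r1: IF@4 ID@6 stall=2 (RAW on I2.r5 (WB@8)) EX@9 MEM@10 WB@11
I4 mul r4 <- r3,r5: IF@6 ID@9 stall=2 (RAW on I3.r3 (WB@11)) EX@12 MEM@13 WB@14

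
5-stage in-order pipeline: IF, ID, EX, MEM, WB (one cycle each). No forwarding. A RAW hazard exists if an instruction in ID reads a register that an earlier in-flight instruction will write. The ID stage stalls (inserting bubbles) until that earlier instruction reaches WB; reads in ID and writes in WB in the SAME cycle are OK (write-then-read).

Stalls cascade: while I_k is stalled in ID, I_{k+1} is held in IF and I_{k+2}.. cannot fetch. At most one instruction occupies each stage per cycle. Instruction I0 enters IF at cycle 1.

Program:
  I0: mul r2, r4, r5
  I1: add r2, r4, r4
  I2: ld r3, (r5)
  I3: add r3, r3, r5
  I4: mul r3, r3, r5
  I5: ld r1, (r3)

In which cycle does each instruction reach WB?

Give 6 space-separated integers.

Answer: 5 6 7 10 13 16

Derivation:
I0 mul r2 <- r4,r5: IF@1 ID@2 stall=0 (-) EX@3 MEM@4 WB@5
I1 add r2 <- r4,r4: IF@2 ID@3 stall=0 (-) EX@4 MEM@5 WB@6
I2 ld r3 <- r5: IF@3 ID@4 stall=0 (-) EX@5 MEM@6 WB@7
I3 add r3 <- r3,r5: IF@4 ID@5 stall=2 (RAW on I2.r3 (WB@7)) EX@8 MEM@9 WB@10
I4 mul r3 <- r3,r5: IF@5 ID@8 stall=2 (RAW on I3.r3 (WB@10)) EX@11 MEM@12 WB@13
I5 ld r1 <- r3: IF@8 ID@11 stall=2 (RAW on I4.r3 (WB@13)) EX@14 MEM@15 WB@16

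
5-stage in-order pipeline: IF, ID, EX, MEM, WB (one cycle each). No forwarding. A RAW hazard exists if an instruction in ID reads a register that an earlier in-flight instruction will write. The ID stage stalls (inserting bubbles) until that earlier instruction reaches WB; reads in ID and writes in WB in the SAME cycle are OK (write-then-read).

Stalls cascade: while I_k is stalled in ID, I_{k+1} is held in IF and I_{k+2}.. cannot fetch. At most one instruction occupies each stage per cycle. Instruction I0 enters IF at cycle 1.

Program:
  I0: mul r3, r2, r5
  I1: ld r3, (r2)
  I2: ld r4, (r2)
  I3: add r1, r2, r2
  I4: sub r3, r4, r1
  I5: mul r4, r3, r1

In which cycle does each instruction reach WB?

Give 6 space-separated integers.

I0 mul r3 <- r2,r5: IF@1 ID@2 stall=0 (-) EX@3 MEM@4 WB@5
I1 ld r3 <- r2: IF@2 ID@3 stall=0 (-) EX@4 MEM@5 WB@6
I2 ld r4 <- r2: IF@3 ID@4 stall=0 (-) EX@5 MEM@6 WB@7
I3 add r1 <- r2,r2: IF@4 ID@5 stall=0 (-) EX@6 MEM@7 WB@8
I4 sub r3 <- r4,r1: IF@5 ID@6 stall=2 (RAW on I3.r1 (WB@8)) EX@9 MEM@10 WB@11
I5 mul r4 <- r3,r1: IF@6 ID@9 stall=2 (RAW on I4.r3 (WB@11)) EX@12 MEM@13 WB@14

Answer: 5 6 7 8 11 14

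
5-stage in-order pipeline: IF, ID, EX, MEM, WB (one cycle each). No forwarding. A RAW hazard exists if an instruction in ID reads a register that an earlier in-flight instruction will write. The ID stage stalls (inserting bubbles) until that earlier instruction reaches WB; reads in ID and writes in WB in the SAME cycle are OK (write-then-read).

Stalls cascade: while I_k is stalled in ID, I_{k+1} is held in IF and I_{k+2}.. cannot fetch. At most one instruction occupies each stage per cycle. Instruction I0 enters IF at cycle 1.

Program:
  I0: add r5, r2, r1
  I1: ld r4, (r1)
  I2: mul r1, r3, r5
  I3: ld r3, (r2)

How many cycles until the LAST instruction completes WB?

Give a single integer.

I0 add r5 <- r2,r1: IF@1 ID@2 stall=0 (-) EX@3 MEM@4 WB@5
I1 ld r4 <- r1: IF@2 ID@3 stall=0 (-) EX@4 MEM@5 WB@6
I2 mul r1 <- r3,r5: IF@3 ID@4 stall=1 (RAW on I0.r5 (WB@5)) EX@6 MEM@7 WB@8
I3 ld r3 <- r2: IF@4 ID@6 stall=0 (-) EX@7 MEM@8 WB@9

Answer: 9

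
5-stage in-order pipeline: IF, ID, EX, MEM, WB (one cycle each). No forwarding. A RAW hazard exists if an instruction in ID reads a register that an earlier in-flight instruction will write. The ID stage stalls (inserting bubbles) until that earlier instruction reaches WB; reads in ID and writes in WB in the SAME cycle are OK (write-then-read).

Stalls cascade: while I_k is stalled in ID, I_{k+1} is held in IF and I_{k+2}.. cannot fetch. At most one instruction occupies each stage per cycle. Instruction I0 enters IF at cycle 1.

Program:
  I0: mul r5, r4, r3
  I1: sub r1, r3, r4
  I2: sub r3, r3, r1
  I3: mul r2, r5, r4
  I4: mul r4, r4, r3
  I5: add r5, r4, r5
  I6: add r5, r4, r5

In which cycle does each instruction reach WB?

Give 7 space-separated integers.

I0 mul r5 <- r4,r3: IF@1 ID@2 stall=0 (-) EX@3 MEM@4 WB@5
I1 sub r1 <- r3,r4: IF@2 ID@3 stall=0 (-) EX@4 MEM@5 WB@6
I2 sub r3 <- r3,r1: IF@3 ID@4 stall=2 (RAW on I1.r1 (WB@6)) EX@7 MEM@8 WB@9
I3 mul r2 <- r5,r4: IF@4 ID@7 stall=0 (-) EX@8 MEM@9 WB@10
I4 mul r4 <- r4,r3: IF@7 ID@8 stall=1 (RAW on I2.r3 (WB@9)) EX@10 MEM@11 WB@12
I5 add r5 <- r4,r5: IF@8 ID@10 stall=2 (RAW on I4.r4 (WB@12)) EX@13 MEM@14 WB@15
I6 add r5 <- r4,r5: IF@10 ID@13 stall=2 (RAW on I5.r5 (WB@15)) EX@16 MEM@17 WB@18

Answer: 5 6 9 10 12 15 18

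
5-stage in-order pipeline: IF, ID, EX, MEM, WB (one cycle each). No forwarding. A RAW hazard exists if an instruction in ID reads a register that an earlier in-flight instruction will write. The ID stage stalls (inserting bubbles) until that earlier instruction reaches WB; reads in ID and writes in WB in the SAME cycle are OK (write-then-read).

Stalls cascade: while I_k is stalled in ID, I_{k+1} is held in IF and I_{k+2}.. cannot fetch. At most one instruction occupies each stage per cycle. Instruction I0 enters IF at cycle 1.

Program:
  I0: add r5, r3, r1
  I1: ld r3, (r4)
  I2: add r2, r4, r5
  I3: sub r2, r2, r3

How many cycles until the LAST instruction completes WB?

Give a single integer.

Answer: 11

Derivation:
I0 add r5 <- r3,r1: IF@1 ID@2 stall=0 (-) EX@3 MEM@4 WB@5
I1 ld r3 <- r4: IF@2 ID@3 stall=0 (-) EX@4 MEM@5 WB@6
I2 add r2 <- r4,r5: IF@3 ID@4 stall=1 (RAW on I0.r5 (WB@5)) EX@6 MEM@7 WB@8
I3 sub r2 <- r2,r3: IF@4 ID@6 stall=2 (RAW on I2.r2 (WB@8)) EX@9 MEM@10 WB@11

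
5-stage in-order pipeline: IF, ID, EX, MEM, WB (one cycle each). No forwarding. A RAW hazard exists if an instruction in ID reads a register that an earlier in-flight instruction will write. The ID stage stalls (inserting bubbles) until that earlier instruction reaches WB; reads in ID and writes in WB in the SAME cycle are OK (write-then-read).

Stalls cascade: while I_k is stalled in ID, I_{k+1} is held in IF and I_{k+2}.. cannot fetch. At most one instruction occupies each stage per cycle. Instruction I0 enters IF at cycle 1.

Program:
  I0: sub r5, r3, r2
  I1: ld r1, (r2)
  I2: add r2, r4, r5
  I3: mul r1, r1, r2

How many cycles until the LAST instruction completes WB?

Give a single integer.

Answer: 11

Derivation:
I0 sub r5 <- r3,r2: IF@1 ID@2 stall=0 (-) EX@3 MEM@4 WB@5
I1 ld r1 <- r2: IF@2 ID@3 stall=0 (-) EX@4 MEM@5 WB@6
I2 add r2 <- r4,r5: IF@3 ID@4 stall=1 (RAW on I0.r5 (WB@5)) EX@6 MEM@7 WB@8
I3 mul r1 <- r1,r2: IF@4 ID@6 stall=2 (RAW on I2.r2 (WB@8)) EX@9 MEM@10 WB@11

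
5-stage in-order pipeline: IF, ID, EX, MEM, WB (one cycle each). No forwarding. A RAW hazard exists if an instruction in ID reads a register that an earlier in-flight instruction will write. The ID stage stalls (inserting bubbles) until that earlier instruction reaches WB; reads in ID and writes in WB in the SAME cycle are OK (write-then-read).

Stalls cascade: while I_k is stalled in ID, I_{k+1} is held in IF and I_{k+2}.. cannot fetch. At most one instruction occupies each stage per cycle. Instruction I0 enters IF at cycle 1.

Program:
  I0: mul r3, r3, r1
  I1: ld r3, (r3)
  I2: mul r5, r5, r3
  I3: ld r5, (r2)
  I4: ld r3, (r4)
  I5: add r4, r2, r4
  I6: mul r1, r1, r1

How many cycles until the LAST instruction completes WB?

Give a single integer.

I0 mul r3 <- r3,r1: IF@1 ID@2 stall=0 (-) EX@3 MEM@4 WB@5
I1 ld r3 <- r3: IF@2 ID@3 stall=2 (RAW on I0.r3 (WB@5)) EX@6 MEM@7 WB@8
I2 mul r5 <- r5,r3: IF@3 ID@6 stall=2 (RAW on I1.r3 (WB@8)) EX@9 MEM@10 WB@11
I3 ld r5 <- r2: IF@6 ID@9 stall=0 (-) EX@10 MEM@11 WB@12
I4 ld r3 <- r4: IF@9 ID@10 stall=0 (-) EX@11 MEM@12 WB@13
I5 add r4 <- r2,r4: IF@10 ID@11 stall=0 (-) EX@12 MEM@13 WB@14
I6 mul r1 <- r1,r1: IF@11 ID@12 stall=0 (-) EX@13 MEM@14 WB@15

Answer: 15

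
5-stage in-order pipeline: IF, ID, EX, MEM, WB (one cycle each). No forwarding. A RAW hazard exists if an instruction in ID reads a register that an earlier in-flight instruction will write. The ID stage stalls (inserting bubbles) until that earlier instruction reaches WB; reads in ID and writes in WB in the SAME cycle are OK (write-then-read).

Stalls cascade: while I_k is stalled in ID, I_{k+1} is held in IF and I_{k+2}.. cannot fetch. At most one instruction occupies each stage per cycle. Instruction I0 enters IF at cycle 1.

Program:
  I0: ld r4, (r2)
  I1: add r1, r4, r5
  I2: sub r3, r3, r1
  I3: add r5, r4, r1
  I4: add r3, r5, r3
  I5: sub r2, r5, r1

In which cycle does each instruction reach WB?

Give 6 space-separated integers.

Answer: 5 8 11 12 15 16

Derivation:
I0 ld r4 <- r2: IF@1 ID@2 stall=0 (-) EX@3 MEM@4 WB@5
I1 add r1 <- r4,r5: IF@2 ID@3 stall=2 (RAW on I0.r4 (WB@5)) EX@6 MEM@7 WB@8
I2 sub r3 <- r3,r1: IF@3 ID@6 stall=2 (RAW on I1.r1 (WB@8)) EX@9 MEM@10 WB@11
I3 add r5 <- r4,r1: IF@6 ID@9 stall=0 (-) EX@10 MEM@11 WB@12
I4 add r3 <- r5,r3: IF@9 ID@10 stall=2 (RAW on I3.r5 (WB@12)) EX@13 MEM@14 WB@15
I5 sub r2 <- r5,r1: IF@10 ID@13 stall=0 (-) EX@14 MEM@15 WB@16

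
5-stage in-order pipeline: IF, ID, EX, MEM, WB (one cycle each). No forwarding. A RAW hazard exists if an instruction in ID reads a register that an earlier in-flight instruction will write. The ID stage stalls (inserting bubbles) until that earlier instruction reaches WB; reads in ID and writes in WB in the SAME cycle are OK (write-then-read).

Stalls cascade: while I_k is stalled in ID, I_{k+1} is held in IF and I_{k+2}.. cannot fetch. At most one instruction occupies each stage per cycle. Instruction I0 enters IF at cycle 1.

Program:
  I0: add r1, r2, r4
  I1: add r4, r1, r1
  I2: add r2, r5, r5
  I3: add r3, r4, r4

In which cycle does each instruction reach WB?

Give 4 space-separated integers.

Answer: 5 8 9 11

Derivation:
I0 add r1 <- r2,r4: IF@1 ID@2 stall=0 (-) EX@3 MEM@4 WB@5
I1 add r4 <- r1,r1: IF@2 ID@3 stall=2 (RAW on I0.r1 (WB@5)) EX@6 MEM@7 WB@8
I2 add r2 <- r5,r5: IF@3 ID@6 stall=0 (-) EX@7 MEM@8 WB@9
I3 add r3 <- r4,r4: IF@6 ID@7 stall=1 (RAW on I1.r4 (WB@8)) EX@9 MEM@10 WB@11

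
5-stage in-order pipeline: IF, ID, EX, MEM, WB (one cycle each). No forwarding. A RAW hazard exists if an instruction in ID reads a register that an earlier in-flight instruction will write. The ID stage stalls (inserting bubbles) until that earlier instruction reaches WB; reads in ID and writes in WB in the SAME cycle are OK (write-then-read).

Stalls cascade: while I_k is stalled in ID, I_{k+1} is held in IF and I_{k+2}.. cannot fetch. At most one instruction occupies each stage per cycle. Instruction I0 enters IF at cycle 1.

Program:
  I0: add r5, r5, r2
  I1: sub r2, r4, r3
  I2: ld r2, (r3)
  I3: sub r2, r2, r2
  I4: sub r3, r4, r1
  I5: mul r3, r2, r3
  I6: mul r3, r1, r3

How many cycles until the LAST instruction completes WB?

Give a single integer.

Answer: 17

Derivation:
I0 add r5 <- r5,r2: IF@1 ID@2 stall=0 (-) EX@3 MEM@4 WB@5
I1 sub r2 <- r4,r3: IF@2 ID@3 stall=0 (-) EX@4 MEM@5 WB@6
I2 ld r2 <- r3: IF@3 ID@4 stall=0 (-) EX@5 MEM@6 WB@7
I3 sub r2 <- r2,r2: IF@4 ID@5 stall=2 (RAW on I2.r2 (WB@7)) EX@8 MEM@9 WB@10
I4 sub r3 <- r4,r1: IF@5 ID@8 stall=0 (-) EX@9 MEM@10 WB@11
I5 mul r3 <- r2,r3: IF@8 ID@9 stall=2 (RAW on I4.r3 (WB@11)) EX@12 MEM@13 WB@14
I6 mul r3 <- r1,r3: IF@9 ID@12 stall=2 (RAW on I5.r3 (WB@14)) EX@15 MEM@16 WB@17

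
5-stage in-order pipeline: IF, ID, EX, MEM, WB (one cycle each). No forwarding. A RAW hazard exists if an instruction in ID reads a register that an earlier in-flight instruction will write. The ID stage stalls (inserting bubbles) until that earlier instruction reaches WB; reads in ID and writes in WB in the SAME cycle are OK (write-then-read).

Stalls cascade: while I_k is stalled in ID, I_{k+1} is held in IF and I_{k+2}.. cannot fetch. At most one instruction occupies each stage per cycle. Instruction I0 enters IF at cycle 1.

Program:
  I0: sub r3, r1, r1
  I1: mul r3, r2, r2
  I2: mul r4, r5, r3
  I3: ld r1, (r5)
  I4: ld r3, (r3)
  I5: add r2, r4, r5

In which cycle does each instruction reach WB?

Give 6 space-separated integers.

Answer: 5 6 9 10 11 12

Derivation:
I0 sub r3 <- r1,r1: IF@1 ID@2 stall=0 (-) EX@3 MEM@4 WB@5
I1 mul r3 <- r2,r2: IF@2 ID@3 stall=0 (-) EX@4 MEM@5 WB@6
I2 mul r4 <- r5,r3: IF@3 ID@4 stall=2 (RAW on I1.r3 (WB@6)) EX@7 MEM@8 WB@9
I3 ld r1 <- r5: IF@4 ID@7 stall=0 (-) EX@8 MEM@9 WB@10
I4 ld r3 <- r3: IF@7 ID@8 stall=0 (-) EX@9 MEM@10 WB@11
I5 add r2 <- r4,r5: IF@8 ID@9 stall=0 (-) EX@10 MEM@11 WB@12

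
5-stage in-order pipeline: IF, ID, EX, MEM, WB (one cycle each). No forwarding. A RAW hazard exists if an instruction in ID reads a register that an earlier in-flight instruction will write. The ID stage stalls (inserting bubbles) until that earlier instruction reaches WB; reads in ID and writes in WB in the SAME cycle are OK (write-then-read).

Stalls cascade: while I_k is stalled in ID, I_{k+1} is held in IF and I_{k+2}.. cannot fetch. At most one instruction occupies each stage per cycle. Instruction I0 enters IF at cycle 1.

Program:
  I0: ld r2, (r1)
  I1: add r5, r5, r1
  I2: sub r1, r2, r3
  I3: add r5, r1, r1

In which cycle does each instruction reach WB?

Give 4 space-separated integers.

Answer: 5 6 8 11

Derivation:
I0 ld r2 <- r1: IF@1 ID@2 stall=0 (-) EX@3 MEM@4 WB@5
I1 add r5 <- r5,r1: IF@2 ID@3 stall=0 (-) EX@4 MEM@5 WB@6
I2 sub r1 <- r2,r3: IF@3 ID@4 stall=1 (RAW on I0.r2 (WB@5)) EX@6 MEM@7 WB@8
I3 add r5 <- r1,r1: IF@4 ID@6 stall=2 (RAW on I2.r1 (WB@8)) EX@9 MEM@10 WB@11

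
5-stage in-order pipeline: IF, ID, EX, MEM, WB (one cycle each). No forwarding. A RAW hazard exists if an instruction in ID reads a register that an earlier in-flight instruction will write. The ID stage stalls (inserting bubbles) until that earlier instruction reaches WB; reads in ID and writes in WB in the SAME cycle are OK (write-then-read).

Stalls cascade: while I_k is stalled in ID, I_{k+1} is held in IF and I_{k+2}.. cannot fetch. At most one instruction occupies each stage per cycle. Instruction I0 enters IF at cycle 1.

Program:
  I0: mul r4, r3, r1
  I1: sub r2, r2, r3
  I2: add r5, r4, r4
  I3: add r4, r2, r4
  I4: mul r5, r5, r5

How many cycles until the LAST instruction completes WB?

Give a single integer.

I0 mul r4 <- r3,r1: IF@1 ID@2 stall=0 (-) EX@3 MEM@4 WB@5
I1 sub r2 <- r2,r3: IF@2 ID@3 stall=0 (-) EX@4 MEM@5 WB@6
I2 add r5 <- r4,r4: IF@3 ID@4 stall=1 (RAW on I0.r4 (WB@5)) EX@6 MEM@7 WB@8
I3 add r4 <- r2,r4: IF@4 ID@6 stall=0 (-) EX@7 MEM@8 WB@9
I4 mul r5 <- r5,r5: IF@6 ID@7 stall=1 (RAW on I2.r5 (WB@8)) EX@9 MEM@10 WB@11

Answer: 11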